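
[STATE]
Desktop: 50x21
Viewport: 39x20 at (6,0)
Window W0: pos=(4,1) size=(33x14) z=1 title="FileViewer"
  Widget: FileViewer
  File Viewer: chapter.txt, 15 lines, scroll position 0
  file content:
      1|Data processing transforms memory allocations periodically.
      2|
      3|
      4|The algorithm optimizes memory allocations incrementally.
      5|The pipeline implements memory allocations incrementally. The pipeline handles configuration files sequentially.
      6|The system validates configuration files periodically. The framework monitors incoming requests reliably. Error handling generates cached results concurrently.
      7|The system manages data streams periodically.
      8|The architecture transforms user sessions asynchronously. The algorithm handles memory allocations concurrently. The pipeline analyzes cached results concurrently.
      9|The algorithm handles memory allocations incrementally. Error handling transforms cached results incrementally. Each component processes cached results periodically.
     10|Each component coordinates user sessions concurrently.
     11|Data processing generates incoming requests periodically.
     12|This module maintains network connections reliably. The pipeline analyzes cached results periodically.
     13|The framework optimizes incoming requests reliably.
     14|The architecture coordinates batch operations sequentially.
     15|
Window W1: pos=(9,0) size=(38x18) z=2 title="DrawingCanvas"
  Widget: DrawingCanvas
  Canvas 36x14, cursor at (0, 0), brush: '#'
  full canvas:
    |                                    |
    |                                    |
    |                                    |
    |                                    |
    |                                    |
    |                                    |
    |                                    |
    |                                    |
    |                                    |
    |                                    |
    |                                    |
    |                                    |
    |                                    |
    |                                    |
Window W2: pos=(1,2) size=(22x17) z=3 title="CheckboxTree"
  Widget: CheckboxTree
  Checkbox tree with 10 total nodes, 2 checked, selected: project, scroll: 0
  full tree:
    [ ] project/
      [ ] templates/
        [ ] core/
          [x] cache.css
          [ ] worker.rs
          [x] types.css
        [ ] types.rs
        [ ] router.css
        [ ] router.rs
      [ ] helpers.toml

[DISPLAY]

   ┏━━━━━━━━━━━━━━━━━━━━━━━━━━━━━━━━━━━
━━━┃ DrawingCanvas                     
━━━━━━━━━━━━━━━━┓──────────────────────
ckboxTree       ┃                      
────────────────┨                      
 project/       ┃                      
-] templates/   ┃                      
 [-] core/      ┃                      
   [x] cache.css┃                      
   [ ] worker.rs┃                      
   [x] types.css┃                      
 [ ] types.rs   ┃                      
 [ ] router.css ┃                      
 [ ] router.rs  ┃                      
 ] helpers.toml ┃                      
                ┃                      
                ┃                      
                ┃━━━━━━━━━━━━━━━━━━━━━━
━━━━━━━━━━━━━━━━┛                      
                                       


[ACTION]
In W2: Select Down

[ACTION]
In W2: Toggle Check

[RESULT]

   ┏━━━━━━━━━━━━━━━━━━━━━━━━━━━━━━━━━━━
━━━┃ DrawingCanvas                     
━━━━━━━━━━━━━━━━┓──────────────────────
ckboxTree       ┃                      
────────────────┨                      
 project/       ┃                      
x] templates/   ┃                      
 [x] core/      ┃                      
   [x] cache.css┃                      
   [x] worker.rs┃                      
   [x] types.css┃                      
 [x] types.rs   ┃                      
 [x] router.css ┃                      
 [x] router.rs  ┃                      
 ] helpers.toml ┃                      
                ┃                      
                ┃                      
                ┃━━━━━━━━━━━━━━━━━━━━━━
━━━━━━━━━━━━━━━━┛                      
                                       


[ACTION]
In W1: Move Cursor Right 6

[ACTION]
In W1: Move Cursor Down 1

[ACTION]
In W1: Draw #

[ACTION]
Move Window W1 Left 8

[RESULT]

━━━━━━━━━━━━━━━━━━━━━━━━━━━━━━━━┓      
wingCanvas                      ┃      
━━━━━━━━━━━━━━━━┓───────────────┨      
ckboxTree       ┃               ┃      
────────────────┨               ┃      
 project/       ┃               ┃      
x] templates/   ┃               ┃      
 [x] core/      ┃               ┃      
   [x] cache.css┃               ┃      
   [x] worker.rs┃               ┃      
   [x] types.css┃               ┃      
 [x] types.rs   ┃               ┃      
 [x] router.css ┃               ┃      
 [x] router.rs  ┃               ┃      
 ] helpers.toml ┃               ┃      
                ┃               ┃      
                ┃               ┃      
                ┃━━━━━━━━━━━━━━━┛      
━━━━━━━━━━━━━━━━┛                      
                                       


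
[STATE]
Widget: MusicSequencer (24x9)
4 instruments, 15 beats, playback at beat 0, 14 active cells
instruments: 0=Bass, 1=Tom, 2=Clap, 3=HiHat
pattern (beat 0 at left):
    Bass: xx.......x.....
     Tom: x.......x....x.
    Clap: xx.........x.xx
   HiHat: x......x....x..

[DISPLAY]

      ▼12345678901234   
  Bass██·······█·····   
   Tom█·······█····█·   
  Clap██·········█·██   
 HiHat█······█····█··   
                        
                        
                        
                        


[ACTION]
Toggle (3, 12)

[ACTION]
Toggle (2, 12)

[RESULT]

      ▼12345678901234   
  Bass██·······█·····   
   Tom█·······█····█·   
  Clap██·········████   
 HiHat█······█·······   
                        
                        
                        
                        


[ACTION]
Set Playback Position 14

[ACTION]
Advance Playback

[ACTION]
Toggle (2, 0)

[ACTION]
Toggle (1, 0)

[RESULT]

      ▼12345678901234   
  Bass██·······█·····   
   Tom········█····█·   
  Clap·█·········████   
 HiHat█······█·······   
                        
                        
                        
                        


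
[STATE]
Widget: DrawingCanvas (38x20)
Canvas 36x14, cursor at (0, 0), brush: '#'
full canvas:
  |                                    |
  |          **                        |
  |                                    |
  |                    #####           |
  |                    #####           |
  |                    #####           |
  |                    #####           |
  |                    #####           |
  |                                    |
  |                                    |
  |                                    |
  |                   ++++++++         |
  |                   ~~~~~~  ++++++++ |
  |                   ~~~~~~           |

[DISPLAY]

+                                     
          **                          
                                      
                    #####             
                    #####             
                    #####             
                    #####             
                    #####             
                                      
                                      
                                      
                   ++++++++           
                   ~~~~~~  ++++++++   
                   ~~~~~~             
                                      
                                      
                                      
                                      
                                      
                                      


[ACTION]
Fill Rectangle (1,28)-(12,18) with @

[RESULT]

+                                     
          **      @@@@@@@@@@@         
                  @@@@@@@@@@@         
                  @@@@@@@@@@@         
                  @@@@@@@@@@@         
                  @@@@@@@@@@@         
                  @@@@@@@@@@@         
                  @@@@@@@@@@@         
                  @@@@@@@@@@@         
                  @@@@@@@@@@@         
                  @@@@@@@@@@@         
                  @@@@@@@@@@@         
                  @@@@@@@@@@@++++++   
                   ~~~~~~             
                                      
                                      
                                      
                                      
                                      
                                      


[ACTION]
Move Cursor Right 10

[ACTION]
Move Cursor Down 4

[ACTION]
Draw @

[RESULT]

                                      
          **      @@@@@@@@@@@         
                  @@@@@@@@@@@         
                  @@@@@@@@@@@         
          @       @@@@@@@@@@@         
                  @@@@@@@@@@@         
                  @@@@@@@@@@@         
                  @@@@@@@@@@@         
                  @@@@@@@@@@@         
                  @@@@@@@@@@@         
                  @@@@@@@@@@@         
                  @@@@@@@@@@@         
                  @@@@@@@@@@@++++++   
                   ~~~~~~             
                                      
                                      
                                      
                                      
                                      
                                      


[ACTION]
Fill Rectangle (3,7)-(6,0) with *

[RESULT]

                                      
          **      @@@@@@@@@@@         
                  @@@@@@@@@@@         
********          @@@@@@@@@@@         
********  @       @@@@@@@@@@@         
********          @@@@@@@@@@@         
********          @@@@@@@@@@@         
                  @@@@@@@@@@@         
                  @@@@@@@@@@@         
                  @@@@@@@@@@@         
                  @@@@@@@@@@@         
                  @@@@@@@@@@@         
                  @@@@@@@@@@@++++++   
                   ~~~~~~             
                                      
                                      
                                      
                                      
                                      
                                      


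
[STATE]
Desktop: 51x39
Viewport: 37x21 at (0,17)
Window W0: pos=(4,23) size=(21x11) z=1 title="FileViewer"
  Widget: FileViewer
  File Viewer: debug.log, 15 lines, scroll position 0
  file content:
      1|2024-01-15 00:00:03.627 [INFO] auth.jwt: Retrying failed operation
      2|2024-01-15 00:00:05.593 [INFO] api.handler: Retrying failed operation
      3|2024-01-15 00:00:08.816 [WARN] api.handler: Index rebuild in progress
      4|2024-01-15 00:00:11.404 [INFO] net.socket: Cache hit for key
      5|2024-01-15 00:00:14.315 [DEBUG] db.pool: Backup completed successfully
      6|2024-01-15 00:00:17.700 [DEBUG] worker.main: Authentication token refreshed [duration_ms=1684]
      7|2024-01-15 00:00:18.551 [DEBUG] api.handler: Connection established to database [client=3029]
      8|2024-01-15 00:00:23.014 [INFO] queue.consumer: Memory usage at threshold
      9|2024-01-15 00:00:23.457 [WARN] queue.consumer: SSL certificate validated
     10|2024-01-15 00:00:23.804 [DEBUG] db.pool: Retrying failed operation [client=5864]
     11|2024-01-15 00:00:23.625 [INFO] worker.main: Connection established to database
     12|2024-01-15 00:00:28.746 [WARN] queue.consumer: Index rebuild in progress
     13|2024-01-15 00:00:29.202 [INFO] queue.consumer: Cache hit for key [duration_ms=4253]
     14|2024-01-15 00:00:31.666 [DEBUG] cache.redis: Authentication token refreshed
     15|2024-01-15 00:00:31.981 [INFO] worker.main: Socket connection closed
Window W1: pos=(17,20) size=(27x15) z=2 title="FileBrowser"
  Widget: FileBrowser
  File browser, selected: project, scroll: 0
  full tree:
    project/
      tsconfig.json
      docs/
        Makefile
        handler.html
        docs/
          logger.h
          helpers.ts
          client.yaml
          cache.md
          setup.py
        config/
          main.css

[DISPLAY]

                                     
                                     
                                     
                 ┏━━━━━━━━━━━━━━━━━━━
                 ┃ FileBrowser       
                 ┠───────────────────
    ┏━━━━━━━━━━━━┃> [-] project/     
    ┃ FileViewer ┃    tsconfig.json  
    ┠────────────┃    [+] docs/      
    ┃2024-01-15 0┃                   
    ┃2024-01-15 0┃                   
    ┃2024-01-15 0┃                   
    ┃2024-01-15 0┃                   
    ┃2024-01-15 0┃                   
    ┃2024-01-15 0┃                   
    ┃2024-01-15 0┃                   
    ┗━━━━━━━━━━━━┃                   
                 ┗━━━━━━━━━━━━━━━━━━━
                                     
                                     
                                     


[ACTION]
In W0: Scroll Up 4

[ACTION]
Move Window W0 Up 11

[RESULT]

    ┃2024-01-15 00:00:0░┃            
    ┃2024-01-15 00:00:1░┃            
    ┃2024-01-15 00:00:1░┃            
    ┃2024-01-15 0┏━━━━━━━━━━━━━━━━━━━
    ┃2024-01-15 0┃ FileBrowser       
    ┗━━━━━━━━━━━━┠───────────────────
                 ┃> [-] project/     
                 ┃    tsconfig.json  
                 ┃    [+] docs/      
                 ┃                   
                 ┃                   
                 ┃                   
                 ┃                   
                 ┃                   
                 ┃                   
                 ┃                   
                 ┃                   
                 ┗━━━━━━━━━━━━━━━━━━━
                                     
                                     
                                     


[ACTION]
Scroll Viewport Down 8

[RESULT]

    ┃2024-01-15 00:00:1░┃            
    ┃2024-01-15 00:00:1░┃            
    ┃2024-01-15 0┏━━━━━━━━━━━━━━━━━━━
    ┃2024-01-15 0┃ FileBrowser       
    ┗━━━━━━━━━━━━┠───────────────────
                 ┃> [-] project/     
                 ┃    tsconfig.json  
                 ┃    [+] docs/      
                 ┃                   
                 ┃                   
                 ┃                   
                 ┃                   
                 ┃                   
                 ┃                   
                 ┃                   
                 ┃                   
                 ┗━━━━━━━━━━━━━━━━━━━
                                     
                                     
                                     
                                     


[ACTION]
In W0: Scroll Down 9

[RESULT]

    ┃2024-01-15 00:00:2░┃            
    ┃2024-01-15 00:00:2░┃            
    ┃2024-01-15 0┏━━━━━━━━━━━━━━━━━━━
    ┃2024-01-15 0┃ FileBrowser       
    ┗━━━━━━━━━━━━┠───────────────────
                 ┃> [-] project/     
                 ┃    tsconfig.json  
                 ┃    [+] docs/      
                 ┃                   
                 ┃                   
                 ┃                   
                 ┃                   
                 ┃                   
                 ┃                   
                 ┃                   
                 ┃                   
                 ┗━━━━━━━━━━━━━━━━━━━
                                     
                                     
                                     
                                     


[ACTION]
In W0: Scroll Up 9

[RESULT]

    ┃2024-01-15 00:00:1░┃            
    ┃2024-01-15 00:00:1░┃            
    ┃2024-01-15 0┏━━━━━━━━━━━━━━━━━━━
    ┃2024-01-15 0┃ FileBrowser       
    ┗━━━━━━━━━━━━┠───────────────────
                 ┃> [-] project/     
                 ┃    tsconfig.json  
                 ┃    [+] docs/      
                 ┃                   
                 ┃                   
                 ┃                   
                 ┃                   
                 ┃                   
                 ┃                   
                 ┃                   
                 ┃                   
                 ┗━━━━━━━━━━━━━━━━━━━
                                     
                                     
                                     
                                     


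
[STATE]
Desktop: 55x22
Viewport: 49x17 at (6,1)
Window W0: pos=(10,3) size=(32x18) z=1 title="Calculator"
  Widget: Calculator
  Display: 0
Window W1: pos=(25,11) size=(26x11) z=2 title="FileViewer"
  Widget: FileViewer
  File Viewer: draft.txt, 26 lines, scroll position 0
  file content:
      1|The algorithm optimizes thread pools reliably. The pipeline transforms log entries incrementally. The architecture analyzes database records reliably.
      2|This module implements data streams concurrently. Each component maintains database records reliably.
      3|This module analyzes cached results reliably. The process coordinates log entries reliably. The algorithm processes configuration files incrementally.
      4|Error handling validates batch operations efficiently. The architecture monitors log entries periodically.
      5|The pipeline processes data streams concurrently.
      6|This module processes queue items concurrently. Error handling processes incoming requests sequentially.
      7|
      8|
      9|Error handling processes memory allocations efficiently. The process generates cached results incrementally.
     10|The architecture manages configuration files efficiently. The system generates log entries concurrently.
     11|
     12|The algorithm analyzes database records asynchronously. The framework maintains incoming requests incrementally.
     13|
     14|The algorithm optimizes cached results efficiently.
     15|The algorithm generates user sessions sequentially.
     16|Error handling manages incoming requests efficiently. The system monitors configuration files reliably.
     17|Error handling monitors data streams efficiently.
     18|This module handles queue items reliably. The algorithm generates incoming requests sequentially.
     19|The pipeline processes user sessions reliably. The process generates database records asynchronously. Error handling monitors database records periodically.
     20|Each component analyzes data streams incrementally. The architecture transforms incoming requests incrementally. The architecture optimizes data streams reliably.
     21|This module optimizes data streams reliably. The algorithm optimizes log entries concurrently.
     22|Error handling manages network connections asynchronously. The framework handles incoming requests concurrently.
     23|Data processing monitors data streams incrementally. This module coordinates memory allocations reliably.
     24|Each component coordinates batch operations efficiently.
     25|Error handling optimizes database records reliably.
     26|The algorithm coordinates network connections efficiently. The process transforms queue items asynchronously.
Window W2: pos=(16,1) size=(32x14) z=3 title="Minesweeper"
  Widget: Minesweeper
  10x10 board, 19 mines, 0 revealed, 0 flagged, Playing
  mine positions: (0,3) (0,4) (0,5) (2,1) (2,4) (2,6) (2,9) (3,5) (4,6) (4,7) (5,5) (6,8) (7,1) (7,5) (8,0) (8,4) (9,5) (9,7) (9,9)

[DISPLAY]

          ┏━━━━━━━━━━━━━━━━━━━━━━━━━━━━━━┓       
          ┃ Minesweeper                  ┃       
    ┏━━━━━┠──────────────────────────────┨       
    ┃ Calc┃■■■■■■■■■■                    ┃       
    ┠─────┃■■■■■■■■■■                    ┃       
    ┃     ┃■■■■■■■■■■                    ┃       
    ┃┌───┬┃■■■■■■■■■■                    ┃       
    ┃│ 7 │┃■■■■■■■■■■                    ┃       
    ┃├───┼┃■■■■■■■■■■                    ┃       
    ┃│ 4 │┃■■■■■■■■■■                    ┃       
    ┃├───┼┃■■■■■■■■■■                    ┃━━┓    
    ┃│ 1 │┃■■■■■■■■■■                    ┃  ┃    
    ┃├───┼┃■■■■■■■■■■                    ┃──┨    
    ┃│ 0 │┗━━━━━━━━━━━━━━━━━━━━━━━━━━━━━━┛s▲┃    
    ┃├───┼───┼───┼─┃This module implements █┃    
    ┃│ C │ MC│ MR│ ┃This module analyzes ca░┃    
    ┃└───┴───┴───┴─┃Error handling validate░┃    


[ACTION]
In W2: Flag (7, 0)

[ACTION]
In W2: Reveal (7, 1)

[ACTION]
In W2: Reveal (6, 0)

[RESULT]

          ┏━━━━━━━━━━━━━━━━━━━━━━━━━━━━━━┓       
          ┃ Minesweeper                  ┃       
    ┏━━━━━┠──────────────────────────────┨       
    ┃ Calc┃■■■✹✹✹■■■■                    ┃       
    ┠─────┃■■■■■■■■■■                    ┃       
    ┃     ┃■✹■■✹■✹■■✹                    ┃       
    ┃┌───┬┃■■■■■✹■■■■                    ┃       
    ┃│ 7 │┃■■■■■■✹✹■■                    ┃       
    ┃├───┼┃■■■■■✹■■■■                    ┃       
    ┃│ 4 │┃■■■■■■■■✹■                    ┃       
    ┃├───┼┃⚑✹■■■✹■■■■                    ┃━━┓    
    ┃│ 1 │┃✹■■■✹■■■■■                    ┃  ┃    
    ┃├───┼┃■■■■■✹■✹■✹                    ┃──┨    
    ┃│ 0 │┗━━━━━━━━━━━━━━━━━━━━━━━━━━━━━━┛s▲┃    
    ┃├───┼───┼───┼─┃This module implements █┃    
    ┃│ C │ MC│ MR│ ┃This module analyzes ca░┃    
    ┃└───┴───┴───┴─┃Error handling validate░┃    


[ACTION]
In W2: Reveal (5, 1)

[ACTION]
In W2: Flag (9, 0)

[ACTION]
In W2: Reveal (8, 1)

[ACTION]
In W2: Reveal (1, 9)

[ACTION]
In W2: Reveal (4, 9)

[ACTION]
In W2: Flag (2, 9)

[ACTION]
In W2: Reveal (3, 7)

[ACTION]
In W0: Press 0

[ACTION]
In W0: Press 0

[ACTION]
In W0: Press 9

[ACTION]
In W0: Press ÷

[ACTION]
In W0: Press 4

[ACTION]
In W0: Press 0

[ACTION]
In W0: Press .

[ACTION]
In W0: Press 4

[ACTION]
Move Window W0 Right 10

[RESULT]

          ┏━━━━━━━━━━━━━━━━━━━━━━━━━━━━━━┓       
          ┃ Minesweeper                  ┃       
          ┠──────────────────────────────┨━━━┓   
          ┃■■■✹✹✹■■■■                    ┃   ┃   
          ┃■■■■■■■■■■                    ┃───┨   
          ┃■✹■■✹■✹■■✹                    ┃0.4┃   
          ┃■■■■■✹■■■■                    ┃   ┃   
          ┃■■■■■■✹✹■■                    ┃   ┃   
          ┃■■■■■✹■■■■                    ┃   ┃   
          ┃■■■■■■■■✹■                    ┃   ┃   
          ┃⚑✹■■■✹■■■■                    ┃━━┓┃   
          ┃✹■■■✹■■■■■                    ┃  ┃┃   
          ┃■■■■■✹■✹■✹                    ┃──┨┃   
          ┗━━━━━━━━━━━━━━━━━━━━━━━━━━━━━━┛s▲┃┃   
              ┃├───┃This module implements █┃┃   
              ┃│ C ┃This module analyzes ca░┃┃   
              ┃└───┃Error handling validate░┃┃   


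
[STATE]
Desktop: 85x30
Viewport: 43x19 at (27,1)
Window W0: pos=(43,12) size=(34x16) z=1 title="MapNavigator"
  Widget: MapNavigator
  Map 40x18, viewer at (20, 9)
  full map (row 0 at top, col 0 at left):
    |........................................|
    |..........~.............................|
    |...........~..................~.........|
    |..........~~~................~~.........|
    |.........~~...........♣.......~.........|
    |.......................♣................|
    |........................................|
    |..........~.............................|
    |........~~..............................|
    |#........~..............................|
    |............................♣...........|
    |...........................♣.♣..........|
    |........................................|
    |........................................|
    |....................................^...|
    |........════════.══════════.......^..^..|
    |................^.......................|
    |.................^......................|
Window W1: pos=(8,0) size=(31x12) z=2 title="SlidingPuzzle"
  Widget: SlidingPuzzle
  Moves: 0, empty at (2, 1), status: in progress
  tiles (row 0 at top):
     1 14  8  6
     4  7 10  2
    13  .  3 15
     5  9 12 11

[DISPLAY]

           ┃                               
───────────┨                               
──┐        ┃                               
6 │        ┃                               
──┤        ┃                               
2 │        ┃                               
──┤        ┃                               
5 │        ┃                               
──┤        ┃                               
1 │        ┃                               
━━━━━━━━━━━┛                               
                ┏━━━━━━━━━━━━━━━━━━━━━━━━━━
                ┃ MapNavigator             
                ┠──────────────────────────
                ┃......~~~................~
                ┃.....~~...........♣.......
                ┃...................♣......
                ┃..........................
                ┃......~...................


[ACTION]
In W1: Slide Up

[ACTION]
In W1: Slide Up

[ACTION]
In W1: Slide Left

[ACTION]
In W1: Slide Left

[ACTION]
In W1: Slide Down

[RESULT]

           ┃                               
───────────┨                               
──┐        ┃                               
6 │        ┃                               
──┤        ┃                               
2 │        ┃                               
──┤        ┃                               
  │        ┃                               
──┤        ┃                               
5 │        ┃                               
━━━━━━━━━━━┛                               
                ┏━━━━━━━━━━━━━━━━━━━━━━━━━━
                ┃ MapNavigator             
                ┠──────────────────────────
                ┃......~~~................~
                ┃.....~~...........♣.......
                ┃...................♣......
                ┃..........................
                ┃......~...................


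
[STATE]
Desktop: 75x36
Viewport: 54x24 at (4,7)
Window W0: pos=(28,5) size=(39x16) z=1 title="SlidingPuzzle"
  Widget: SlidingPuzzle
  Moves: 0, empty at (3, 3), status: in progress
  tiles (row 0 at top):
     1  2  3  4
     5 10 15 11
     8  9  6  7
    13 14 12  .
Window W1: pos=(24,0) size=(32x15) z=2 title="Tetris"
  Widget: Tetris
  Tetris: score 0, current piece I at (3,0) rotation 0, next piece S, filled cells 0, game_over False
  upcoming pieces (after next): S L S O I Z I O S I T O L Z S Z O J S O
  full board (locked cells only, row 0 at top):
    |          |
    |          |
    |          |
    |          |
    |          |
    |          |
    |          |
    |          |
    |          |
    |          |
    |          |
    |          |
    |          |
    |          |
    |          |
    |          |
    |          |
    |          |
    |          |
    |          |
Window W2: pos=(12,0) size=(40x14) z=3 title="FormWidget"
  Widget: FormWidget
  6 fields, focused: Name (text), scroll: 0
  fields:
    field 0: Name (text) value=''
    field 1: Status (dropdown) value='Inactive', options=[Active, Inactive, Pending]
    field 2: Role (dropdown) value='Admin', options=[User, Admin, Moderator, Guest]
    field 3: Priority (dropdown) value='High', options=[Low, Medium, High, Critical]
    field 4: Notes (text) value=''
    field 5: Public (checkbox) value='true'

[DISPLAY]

        ┃  Notes:      [                      ]┃   ┃──
        ┃  Public:     [x]                     ┃   ┃  
        ┃                                      ┃   ┃  
        ┃                                      ┃   ┃  
        ┃                                      ┃   ┃  
        ┃                                      ┃   ┃  
        ┗━━━━━━━━━━━━━━━━━━━━━━━━━━━━━━━━━━━━━━┛   ┃  
                    ┗━━━━━━━━━━━━━━━━━━━━━━━━━━━━━━┛  
                        ┃│ 13 │ 14 │ 12 │    │        
                        ┃└────┴────┴────┴────┘        
                        ┃Moves: 0                     
                        ┃                             
                        ┃                             
                        ┗━━━━━━━━━━━━━━━━━━━━━━━━━━━━━
                                                      
                                                      
                                                      
                                                      
                                                      
                                                      
                                                      
                                                      
                                                      
                                                      


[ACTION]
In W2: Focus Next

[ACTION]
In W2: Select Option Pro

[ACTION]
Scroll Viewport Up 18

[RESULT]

        ┏━━━━━━━━━━━━━━━━━━━━━━━━━━━━━━━━━━━━━━┓━━━┓  
        ┃ FormWidget                           ┃   ┃  
        ┠──────────────────────────────────────┨───┨  
        ┃  Name:       [                      ]┃   ┃  
        ┃> Status:     [Inactive             ▼]┃   ┃  
        ┃  Role:       [Admin                ▼]┃   ┃━━
        ┃  Priority:   [High                 ▼]┃   ┃  
        ┃  Notes:      [                      ]┃   ┃──
        ┃  Public:     [x]                     ┃   ┃  
        ┃                                      ┃   ┃  
        ┃                                      ┃   ┃  
        ┃                                      ┃   ┃  
        ┃                                      ┃   ┃  
        ┗━━━━━━━━━━━━━━━━━━━━━━━━━━━━━━━━━━━━━━┛   ┃  
                    ┗━━━━━━━━━━━━━━━━━━━━━━━━━━━━━━┛  
                        ┃│ 13 │ 14 │ 12 │    │        
                        ┃└────┴────┴────┴────┘        
                        ┃Moves: 0                     
                        ┃                             
                        ┃                             
                        ┗━━━━━━━━━━━━━━━━━━━━━━━━━━━━━
                                                      
                                                      
                                                      


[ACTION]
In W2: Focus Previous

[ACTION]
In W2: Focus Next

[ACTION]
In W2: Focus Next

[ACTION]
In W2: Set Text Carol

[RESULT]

        ┏━━━━━━━━━━━━━━━━━━━━━━━━━━━━━━━━━━━━━━┓━━━┓  
        ┃ FormWidget                           ┃   ┃  
        ┠──────────────────────────────────────┨───┨  
        ┃  Name:       [                      ]┃   ┃  
        ┃  Status:     [Inactive             ▼]┃   ┃  
        ┃> Role:       [Admin                ▼]┃   ┃━━
        ┃  Priority:   [High                 ▼]┃   ┃  
        ┃  Notes:      [                      ]┃   ┃──
        ┃  Public:     [x]                     ┃   ┃  
        ┃                                      ┃   ┃  
        ┃                                      ┃   ┃  
        ┃                                      ┃   ┃  
        ┃                                      ┃   ┃  
        ┗━━━━━━━━━━━━━━━━━━━━━━━━━━━━━━━━━━━━━━┛   ┃  
                    ┗━━━━━━━━━━━━━━━━━━━━━━━━━━━━━━┛  
                        ┃│ 13 │ 14 │ 12 │    │        
                        ┃└────┴────┴────┴────┘        
                        ┃Moves: 0                     
                        ┃                             
                        ┃                             
                        ┗━━━━━━━━━━━━━━━━━━━━━━━━━━━━━
                                                      
                                                      
                                                      


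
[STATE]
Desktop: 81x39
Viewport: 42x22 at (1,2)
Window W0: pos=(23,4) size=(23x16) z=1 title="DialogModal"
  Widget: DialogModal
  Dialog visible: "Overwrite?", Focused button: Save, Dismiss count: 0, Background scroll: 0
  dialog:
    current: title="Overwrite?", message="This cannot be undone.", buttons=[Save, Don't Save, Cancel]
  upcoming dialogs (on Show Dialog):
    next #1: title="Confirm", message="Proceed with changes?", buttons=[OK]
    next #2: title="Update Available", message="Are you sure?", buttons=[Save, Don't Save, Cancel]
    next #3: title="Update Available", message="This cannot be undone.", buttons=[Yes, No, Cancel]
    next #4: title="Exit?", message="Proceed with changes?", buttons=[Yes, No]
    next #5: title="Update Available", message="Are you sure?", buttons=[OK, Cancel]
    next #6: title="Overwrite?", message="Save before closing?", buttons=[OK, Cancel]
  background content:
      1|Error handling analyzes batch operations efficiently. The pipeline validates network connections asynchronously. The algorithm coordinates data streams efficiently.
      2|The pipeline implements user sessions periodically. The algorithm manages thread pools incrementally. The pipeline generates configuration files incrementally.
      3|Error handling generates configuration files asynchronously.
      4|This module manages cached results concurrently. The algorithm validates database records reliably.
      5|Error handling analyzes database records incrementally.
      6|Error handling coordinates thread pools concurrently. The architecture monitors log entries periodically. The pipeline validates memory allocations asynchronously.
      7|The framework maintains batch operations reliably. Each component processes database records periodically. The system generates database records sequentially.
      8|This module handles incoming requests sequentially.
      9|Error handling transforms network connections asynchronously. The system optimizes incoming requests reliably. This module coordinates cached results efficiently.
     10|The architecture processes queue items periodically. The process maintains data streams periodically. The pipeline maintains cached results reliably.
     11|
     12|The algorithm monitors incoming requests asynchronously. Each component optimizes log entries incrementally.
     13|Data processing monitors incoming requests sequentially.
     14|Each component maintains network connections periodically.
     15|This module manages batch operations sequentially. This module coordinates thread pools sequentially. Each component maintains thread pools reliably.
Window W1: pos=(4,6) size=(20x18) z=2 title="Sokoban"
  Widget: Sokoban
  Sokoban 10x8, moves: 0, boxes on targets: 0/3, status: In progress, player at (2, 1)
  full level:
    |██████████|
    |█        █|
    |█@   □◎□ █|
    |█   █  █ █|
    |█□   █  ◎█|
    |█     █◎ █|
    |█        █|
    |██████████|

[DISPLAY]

                                          
                                          
                      ┏━━━━━━━━━━━━━━━━━━━
                      ┃ DialogModal       
   ┏━━━━━━━━━━━━━━━━━━┓───────────────────
   ┃ Sokoban          ┃Error handling anal
   ┠──────────────────┨The pipeline implem
   ┃██████████        ┃Error handling gene
   ┃█        █        ┃Th┌───────────────┐
   ┃█@   □◎□ █        ┃Er│   Overwrite?  │
   ┃█   █  █ █        ┃Er│This cannot be │
   ┃█□   █  ◎█        ┃Th│[Save]  Don't S│
   ┃█     █◎ █        ┃Th└───────────────┘
   ┃█        █        ┃Error handling tran
   ┃██████████        ┃The architecture pr
   ┃Moves: 0  0/3     ┃                   
   ┃                  ┃The algorithm monit
   ┃                  ┃━━━━━━━━━━━━━━━━━━━
   ┃                  ┃                   
   ┃                  ┃                   
   ┃                  ┃                   
   ┗━━━━━━━━━━━━━━━━━━┛                   


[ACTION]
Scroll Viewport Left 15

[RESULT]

                                          
                                          
                       ┏━━━━━━━━━━━━━━━━━━
                       ┃ DialogModal      
    ┏━━━━━━━━━━━━━━━━━━┓──────────────────
    ┃ Sokoban          ┃Error handling ana
    ┠──────────────────┨The pipeline imple
    ┃██████████        ┃Error handling gen
    ┃█        █        ┃Th┌───────────────
    ┃█@   □◎□ █        ┃Er│   Overwrite?  
    ┃█   █  █ █        ┃Er│This cannot be 
    ┃█□   █  ◎█        ┃Th│[Save]  Don't S
    ┃█     █◎ █        ┃Th└───────────────
    ┃█        █        ┃Error handling tra
    ┃██████████        ┃The architecture p
    ┃Moves: 0  0/3     ┃                  
    ┃                  ┃The algorithm moni
    ┃                  ┃━━━━━━━━━━━━━━━━━━
    ┃                  ┃                  
    ┃                  ┃                  
    ┃                  ┃                  
    ┗━━━━━━━━━━━━━━━━━━┛                  


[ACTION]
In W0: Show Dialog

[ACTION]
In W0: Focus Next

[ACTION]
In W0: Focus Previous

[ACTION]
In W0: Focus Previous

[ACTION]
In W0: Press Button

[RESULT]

                                          
                                          
                       ┏━━━━━━━━━━━━━━━━━━
                       ┃ DialogModal      
    ┏━━━━━━━━━━━━━━━━━━┓──────────────────
    ┃ Sokoban          ┃Error handling ana
    ┠──────────────────┨The pipeline imple
    ┃██████████        ┃Error handling gen
    ┃█        █        ┃This module manage
    ┃█@   □◎□ █        ┃Error handling ana
    ┃█   █  █ █        ┃Error handling coo
    ┃█□   █  ◎█        ┃The framework main
    ┃█     █◎ █        ┃This module handle
    ┃█        █        ┃Error handling tra
    ┃██████████        ┃The architecture p
    ┃Moves: 0  0/3     ┃                  
    ┃                  ┃The algorithm moni
    ┃                  ┃━━━━━━━━━━━━━━━━━━
    ┃                  ┃                  
    ┃                  ┃                  
    ┃                  ┃                  
    ┗━━━━━━━━━━━━━━━━━━┛                  
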